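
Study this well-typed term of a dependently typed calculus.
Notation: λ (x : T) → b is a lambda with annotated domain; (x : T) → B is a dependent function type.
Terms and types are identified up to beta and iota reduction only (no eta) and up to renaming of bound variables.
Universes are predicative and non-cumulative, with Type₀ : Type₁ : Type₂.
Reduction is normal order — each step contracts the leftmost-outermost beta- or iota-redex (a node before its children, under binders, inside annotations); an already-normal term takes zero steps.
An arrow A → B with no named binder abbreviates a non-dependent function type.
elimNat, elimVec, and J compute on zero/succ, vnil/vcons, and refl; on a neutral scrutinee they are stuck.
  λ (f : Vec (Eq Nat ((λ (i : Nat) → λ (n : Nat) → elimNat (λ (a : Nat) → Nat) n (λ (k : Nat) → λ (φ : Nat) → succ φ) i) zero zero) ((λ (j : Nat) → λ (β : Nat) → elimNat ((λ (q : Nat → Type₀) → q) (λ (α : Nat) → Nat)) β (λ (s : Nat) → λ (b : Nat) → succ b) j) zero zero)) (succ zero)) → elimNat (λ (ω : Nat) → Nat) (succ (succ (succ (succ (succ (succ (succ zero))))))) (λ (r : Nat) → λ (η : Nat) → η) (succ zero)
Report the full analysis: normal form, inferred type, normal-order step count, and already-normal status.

resulting normal form:
  λ (f : Vec (Eq Nat zero zero) (succ zero)) → succ (succ (succ (succ (succ (succ (succ zero))))))
type:
  Vec (Eq Nat zero zero) (succ zero) → Nat
steps to reach normal form (normal order): 10
started in normal form: no
first redex: a beta-redex


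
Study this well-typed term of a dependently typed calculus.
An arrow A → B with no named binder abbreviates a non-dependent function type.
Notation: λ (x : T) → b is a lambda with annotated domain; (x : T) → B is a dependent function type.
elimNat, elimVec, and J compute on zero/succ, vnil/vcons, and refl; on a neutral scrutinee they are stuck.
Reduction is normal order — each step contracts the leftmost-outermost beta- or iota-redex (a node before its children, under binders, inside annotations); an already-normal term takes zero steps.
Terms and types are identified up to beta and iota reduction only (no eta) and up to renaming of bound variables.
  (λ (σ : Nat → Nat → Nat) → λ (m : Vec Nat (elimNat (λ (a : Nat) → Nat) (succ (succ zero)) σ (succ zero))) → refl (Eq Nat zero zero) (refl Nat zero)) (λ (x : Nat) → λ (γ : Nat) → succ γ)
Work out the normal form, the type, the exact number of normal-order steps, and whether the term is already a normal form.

normal form:
  λ (σ : Vec Nat (succ (succ (succ zero)))) → refl (Eq Nat zero zero) (refl Nat zero)
type:
  Vec Nat (succ (succ (succ zero))) → Eq (Eq Nat zero zero) (refl Nat zero) (refl Nat zero)
normal-order step count: 5
already normal: no
first contracted redex: a beta-redex


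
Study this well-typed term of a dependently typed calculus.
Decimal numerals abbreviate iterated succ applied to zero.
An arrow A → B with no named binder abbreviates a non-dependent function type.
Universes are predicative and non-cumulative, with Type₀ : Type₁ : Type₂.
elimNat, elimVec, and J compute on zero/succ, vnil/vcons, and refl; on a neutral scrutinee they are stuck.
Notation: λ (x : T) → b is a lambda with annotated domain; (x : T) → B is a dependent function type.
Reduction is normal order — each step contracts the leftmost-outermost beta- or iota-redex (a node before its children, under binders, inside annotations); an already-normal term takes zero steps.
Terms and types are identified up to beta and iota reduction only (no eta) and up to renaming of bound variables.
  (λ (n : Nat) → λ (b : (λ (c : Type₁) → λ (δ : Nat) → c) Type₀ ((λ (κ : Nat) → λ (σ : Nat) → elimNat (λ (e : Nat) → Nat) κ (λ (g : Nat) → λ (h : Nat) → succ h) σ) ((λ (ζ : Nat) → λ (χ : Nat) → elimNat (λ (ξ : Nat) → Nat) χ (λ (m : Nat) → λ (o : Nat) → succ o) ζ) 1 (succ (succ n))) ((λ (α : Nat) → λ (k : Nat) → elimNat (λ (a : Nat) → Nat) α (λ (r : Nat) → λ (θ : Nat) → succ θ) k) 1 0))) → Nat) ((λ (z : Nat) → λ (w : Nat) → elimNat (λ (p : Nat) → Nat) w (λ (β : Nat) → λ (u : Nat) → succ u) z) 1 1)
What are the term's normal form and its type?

reduced normal form:
  λ (n : Type₀) → Nat
the term's type:
  Type₀ → Type₀
observation: 3 normal-order steps separate the term from its normal form.


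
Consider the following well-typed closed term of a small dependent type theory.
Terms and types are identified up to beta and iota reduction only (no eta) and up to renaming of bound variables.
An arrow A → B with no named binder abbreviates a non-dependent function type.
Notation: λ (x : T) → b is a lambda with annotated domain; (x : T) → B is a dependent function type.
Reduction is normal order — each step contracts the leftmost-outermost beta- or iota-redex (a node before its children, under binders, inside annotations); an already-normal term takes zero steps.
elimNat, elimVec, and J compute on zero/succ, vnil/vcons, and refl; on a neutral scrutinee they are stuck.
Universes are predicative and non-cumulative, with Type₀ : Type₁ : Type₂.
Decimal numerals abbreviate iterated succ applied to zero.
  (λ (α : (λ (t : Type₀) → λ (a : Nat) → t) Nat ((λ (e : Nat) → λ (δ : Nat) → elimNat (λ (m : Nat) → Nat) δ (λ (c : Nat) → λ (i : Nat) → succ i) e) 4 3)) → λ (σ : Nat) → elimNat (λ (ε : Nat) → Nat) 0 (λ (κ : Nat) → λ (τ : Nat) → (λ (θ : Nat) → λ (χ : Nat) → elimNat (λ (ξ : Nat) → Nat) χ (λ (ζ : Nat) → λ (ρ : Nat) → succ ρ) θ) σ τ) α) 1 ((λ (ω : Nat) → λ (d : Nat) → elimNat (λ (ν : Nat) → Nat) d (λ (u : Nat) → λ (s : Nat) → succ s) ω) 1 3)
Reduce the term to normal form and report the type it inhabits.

resulting normal form:
  4
type:
  Nat
observation: 27 normal-order steps separate the term from its normal form.


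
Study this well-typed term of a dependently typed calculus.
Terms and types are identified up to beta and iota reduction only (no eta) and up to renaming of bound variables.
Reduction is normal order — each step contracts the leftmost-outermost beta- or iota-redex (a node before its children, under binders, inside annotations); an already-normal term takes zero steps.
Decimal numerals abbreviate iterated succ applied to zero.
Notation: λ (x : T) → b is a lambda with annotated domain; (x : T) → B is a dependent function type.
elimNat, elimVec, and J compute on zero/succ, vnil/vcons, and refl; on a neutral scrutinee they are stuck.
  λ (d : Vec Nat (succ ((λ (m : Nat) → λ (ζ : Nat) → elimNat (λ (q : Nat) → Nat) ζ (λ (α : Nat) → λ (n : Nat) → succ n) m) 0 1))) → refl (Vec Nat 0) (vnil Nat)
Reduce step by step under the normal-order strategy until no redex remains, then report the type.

reduction (normal order):
  λ (d : Vec Nat (succ ((λ (m : Nat) → λ (ζ : Nat) → elimNat (λ (q : Nat) → Nat) ζ (λ (α : Nat) → λ (n : Nat) → succ n) m) 0 1))) → refl (Vec Nat 0) (vnil Nat)
  ~> λ (d : Vec Nat (succ ((λ (m : Nat) → elimNat (λ (ζ : Nat) → Nat) m (λ (q : Nat) → λ (α : Nat) → succ α) 0) 1))) → refl (Vec Nat 0) (vnil Nat)
  ~> λ (d : Vec Nat (succ (elimNat (λ (m : Nat) → Nat) 1 (λ (ζ : Nat) → λ (q : Nat) → succ q) 0))) → refl (Vec Nat 0) (vnil Nat)
  ~> λ (d : Vec Nat 2) → refl (Vec Nat 0) (vnil Nat)
inferred type:
  (d : Vec Nat 2) → Eq (Vec Nat 0) (vnil Nat) (vnil Nat)


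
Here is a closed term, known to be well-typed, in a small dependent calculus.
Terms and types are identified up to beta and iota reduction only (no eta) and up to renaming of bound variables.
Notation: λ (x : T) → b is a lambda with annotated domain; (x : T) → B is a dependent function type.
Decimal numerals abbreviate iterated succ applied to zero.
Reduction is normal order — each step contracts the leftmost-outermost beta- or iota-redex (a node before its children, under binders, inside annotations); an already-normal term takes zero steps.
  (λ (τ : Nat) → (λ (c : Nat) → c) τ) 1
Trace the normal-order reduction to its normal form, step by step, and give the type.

normal-order reduction:
  (λ (τ : Nat) → (λ (c : Nat) → c) τ) 1
  ~> (λ (τ : Nat) → τ) 1
  ~> 1
type:
  Nat


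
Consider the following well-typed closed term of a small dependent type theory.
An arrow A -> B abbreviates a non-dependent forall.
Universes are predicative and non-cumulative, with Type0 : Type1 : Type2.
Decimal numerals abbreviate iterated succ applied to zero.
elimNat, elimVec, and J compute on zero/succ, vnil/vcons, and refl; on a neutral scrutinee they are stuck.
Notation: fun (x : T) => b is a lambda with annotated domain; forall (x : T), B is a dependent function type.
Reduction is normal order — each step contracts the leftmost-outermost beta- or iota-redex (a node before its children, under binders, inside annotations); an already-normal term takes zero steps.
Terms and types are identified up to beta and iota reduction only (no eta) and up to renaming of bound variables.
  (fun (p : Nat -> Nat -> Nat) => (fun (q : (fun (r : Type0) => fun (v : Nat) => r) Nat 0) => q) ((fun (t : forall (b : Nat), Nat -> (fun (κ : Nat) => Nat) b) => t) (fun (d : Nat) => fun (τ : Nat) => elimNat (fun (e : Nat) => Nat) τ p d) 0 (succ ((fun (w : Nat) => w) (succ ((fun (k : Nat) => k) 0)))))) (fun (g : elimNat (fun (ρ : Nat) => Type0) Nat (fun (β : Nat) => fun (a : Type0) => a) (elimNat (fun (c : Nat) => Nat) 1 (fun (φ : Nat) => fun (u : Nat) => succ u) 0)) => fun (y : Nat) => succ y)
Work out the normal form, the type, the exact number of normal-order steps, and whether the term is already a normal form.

resulting normal form:
  2
type:
  Nat
steps to reach normal form (normal order): 8
started in normal form: no
first redex: a beta-redex


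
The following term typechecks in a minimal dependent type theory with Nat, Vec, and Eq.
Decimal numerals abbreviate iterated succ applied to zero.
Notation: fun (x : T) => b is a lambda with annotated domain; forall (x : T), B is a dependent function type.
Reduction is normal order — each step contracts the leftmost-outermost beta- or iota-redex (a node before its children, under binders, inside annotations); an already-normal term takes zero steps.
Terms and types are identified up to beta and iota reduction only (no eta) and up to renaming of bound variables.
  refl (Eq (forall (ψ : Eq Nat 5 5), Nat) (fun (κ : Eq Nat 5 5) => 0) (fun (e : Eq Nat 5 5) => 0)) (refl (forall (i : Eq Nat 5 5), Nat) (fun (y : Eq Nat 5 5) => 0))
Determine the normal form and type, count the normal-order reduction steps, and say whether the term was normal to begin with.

normal form:
  refl (Eq (forall (ψ : Eq Nat 5 5), Nat) (fun (κ : Eq Nat 5 5) => 0) (fun (e : Eq Nat 5 5) => 0)) (refl (forall (i : Eq Nat 5 5), Nat) (fun (y : Eq Nat 5 5) => 0))
type:
  Eq (Eq (forall (ψ : Eq Nat 5 5), Nat) (fun (κ : Eq Nat 5 5) => 0) (fun (e : Eq Nat 5 5) => 0)) (refl (forall (i : Eq Nat 5 5), Nat) (fun (y : Eq Nat 5 5) => 0)) (refl (forall (μ : Eq Nat 5 5), Nat) (fun (j : Eq Nat 5 5) => 0))
reduction steps (normal order): 0
already normal: yes


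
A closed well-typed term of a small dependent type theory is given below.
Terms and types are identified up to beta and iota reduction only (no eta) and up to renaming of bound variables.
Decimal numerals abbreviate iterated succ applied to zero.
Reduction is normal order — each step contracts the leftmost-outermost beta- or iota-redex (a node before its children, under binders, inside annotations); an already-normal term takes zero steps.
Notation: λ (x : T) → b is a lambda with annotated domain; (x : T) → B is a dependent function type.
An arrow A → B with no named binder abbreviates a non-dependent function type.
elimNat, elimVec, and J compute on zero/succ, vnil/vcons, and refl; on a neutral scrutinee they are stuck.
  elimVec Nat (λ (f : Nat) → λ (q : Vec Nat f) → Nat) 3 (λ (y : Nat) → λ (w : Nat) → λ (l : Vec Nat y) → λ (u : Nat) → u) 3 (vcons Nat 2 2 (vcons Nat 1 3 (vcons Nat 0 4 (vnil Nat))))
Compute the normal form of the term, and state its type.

resulting normal form:
  3
type:
  Nat


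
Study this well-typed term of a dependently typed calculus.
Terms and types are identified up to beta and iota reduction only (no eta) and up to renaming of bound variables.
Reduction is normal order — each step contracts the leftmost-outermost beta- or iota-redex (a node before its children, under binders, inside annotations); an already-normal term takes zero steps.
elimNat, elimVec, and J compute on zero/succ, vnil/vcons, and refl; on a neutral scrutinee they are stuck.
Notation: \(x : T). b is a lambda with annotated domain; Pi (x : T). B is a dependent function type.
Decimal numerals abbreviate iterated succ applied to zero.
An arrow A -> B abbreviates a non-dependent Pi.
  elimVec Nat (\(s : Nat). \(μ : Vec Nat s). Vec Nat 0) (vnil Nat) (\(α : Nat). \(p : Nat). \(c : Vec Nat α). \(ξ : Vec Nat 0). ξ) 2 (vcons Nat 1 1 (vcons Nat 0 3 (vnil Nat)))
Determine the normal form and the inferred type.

normal form:
  vnil Nat
inferred type:
  Vec Nat 0
observation: the leftmost-outermost redex is an elimVec iota-redex, and normalization takes 11 steps.


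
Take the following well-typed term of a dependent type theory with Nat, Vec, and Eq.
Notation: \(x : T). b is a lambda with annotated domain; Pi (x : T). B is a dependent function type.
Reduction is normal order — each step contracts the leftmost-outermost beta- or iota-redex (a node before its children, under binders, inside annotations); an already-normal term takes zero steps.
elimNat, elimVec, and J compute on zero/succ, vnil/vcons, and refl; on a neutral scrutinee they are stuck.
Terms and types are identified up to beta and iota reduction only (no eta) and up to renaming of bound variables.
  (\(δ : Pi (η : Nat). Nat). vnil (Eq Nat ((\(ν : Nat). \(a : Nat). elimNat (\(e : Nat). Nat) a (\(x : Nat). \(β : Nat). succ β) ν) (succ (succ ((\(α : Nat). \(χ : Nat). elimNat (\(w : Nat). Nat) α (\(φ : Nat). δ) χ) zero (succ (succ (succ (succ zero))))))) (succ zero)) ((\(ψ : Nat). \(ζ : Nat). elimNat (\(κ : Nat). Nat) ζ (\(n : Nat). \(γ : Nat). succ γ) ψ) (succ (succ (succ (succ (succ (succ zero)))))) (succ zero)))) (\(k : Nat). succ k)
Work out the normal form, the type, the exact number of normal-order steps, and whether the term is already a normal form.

resulting normal form:
  vnil (Eq Nat (succ (succ (succ (succ (succ (succ (succ zero))))))) (succ (succ (succ (succ (succ (succ (succ zero))))))))
inferred type:
  Vec (Eq Nat (succ (succ (succ (succ (succ (succ (succ zero))))))) (succ (succ (succ (succ (succ (succ (succ zero)))))))) zero
normal-order step count: 58
already normal: no
first contracted redex: a beta-redex


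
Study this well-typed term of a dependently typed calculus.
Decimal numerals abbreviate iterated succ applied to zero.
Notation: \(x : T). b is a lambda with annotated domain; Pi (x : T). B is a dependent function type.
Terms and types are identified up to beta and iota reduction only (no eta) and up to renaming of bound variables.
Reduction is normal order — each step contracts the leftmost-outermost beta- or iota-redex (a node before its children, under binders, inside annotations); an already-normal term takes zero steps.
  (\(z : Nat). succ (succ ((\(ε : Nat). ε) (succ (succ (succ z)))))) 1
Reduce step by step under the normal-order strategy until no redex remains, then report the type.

normal-order reduction:
  (\(z : Nat). succ (succ ((\(ε : Nat). ε) (succ (succ (succ z)))))) 1
  ~> succ (succ ((\(z : Nat). z) 4))
  ~> 6
type:
  Nat


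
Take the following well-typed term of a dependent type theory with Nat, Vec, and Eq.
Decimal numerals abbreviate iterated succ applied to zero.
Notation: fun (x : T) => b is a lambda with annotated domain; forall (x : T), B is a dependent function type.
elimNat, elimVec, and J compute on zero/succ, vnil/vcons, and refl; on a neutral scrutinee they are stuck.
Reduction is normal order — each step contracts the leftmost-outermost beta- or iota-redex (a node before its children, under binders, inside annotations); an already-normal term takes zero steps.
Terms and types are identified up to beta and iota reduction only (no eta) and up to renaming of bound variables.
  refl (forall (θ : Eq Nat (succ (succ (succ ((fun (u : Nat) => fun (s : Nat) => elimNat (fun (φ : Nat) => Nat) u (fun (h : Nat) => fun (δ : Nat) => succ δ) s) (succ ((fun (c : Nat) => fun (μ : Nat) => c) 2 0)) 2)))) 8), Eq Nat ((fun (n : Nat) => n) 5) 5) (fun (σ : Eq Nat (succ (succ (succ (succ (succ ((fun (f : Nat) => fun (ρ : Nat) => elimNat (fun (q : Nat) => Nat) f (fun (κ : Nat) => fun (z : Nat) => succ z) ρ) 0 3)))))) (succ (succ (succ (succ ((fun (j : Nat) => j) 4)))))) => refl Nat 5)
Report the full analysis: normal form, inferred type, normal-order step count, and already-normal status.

reduced normal form:
  refl (forall (θ : Eq Nat 8 8), Eq Nat 5 5) (fun (u : Eq Nat 8 8) => refl Nat 5)
inferred type:
  Eq (forall (θ : Eq Nat 8 8), Eq Nat 5 5) (fun (u : Eq Nat 8 8) => refl Nat 5) (fun (s : Eq Nat 8 8) => refl Nat 5)
steps to reach normal form (normal order): 25
started in normal form: no
first contracted redex: a beta-redex


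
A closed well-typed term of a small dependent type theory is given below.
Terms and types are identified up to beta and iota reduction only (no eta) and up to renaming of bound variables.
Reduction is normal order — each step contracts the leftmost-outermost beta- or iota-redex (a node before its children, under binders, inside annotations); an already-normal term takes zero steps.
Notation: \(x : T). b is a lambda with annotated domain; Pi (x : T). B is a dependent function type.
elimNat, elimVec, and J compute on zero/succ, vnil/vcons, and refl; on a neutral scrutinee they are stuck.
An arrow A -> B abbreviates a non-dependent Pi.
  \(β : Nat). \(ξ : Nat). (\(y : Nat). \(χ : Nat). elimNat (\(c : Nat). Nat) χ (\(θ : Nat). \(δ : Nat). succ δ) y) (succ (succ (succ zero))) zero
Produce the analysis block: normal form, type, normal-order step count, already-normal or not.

resulting normal form:
  \(β : Nat). \(ξ : Nat). succ (succ (succ zero))
the term's type:
  Nat -> Nat -> Nat
normal-order step count: 12
term was already normal: no
first redex: a beta-redex


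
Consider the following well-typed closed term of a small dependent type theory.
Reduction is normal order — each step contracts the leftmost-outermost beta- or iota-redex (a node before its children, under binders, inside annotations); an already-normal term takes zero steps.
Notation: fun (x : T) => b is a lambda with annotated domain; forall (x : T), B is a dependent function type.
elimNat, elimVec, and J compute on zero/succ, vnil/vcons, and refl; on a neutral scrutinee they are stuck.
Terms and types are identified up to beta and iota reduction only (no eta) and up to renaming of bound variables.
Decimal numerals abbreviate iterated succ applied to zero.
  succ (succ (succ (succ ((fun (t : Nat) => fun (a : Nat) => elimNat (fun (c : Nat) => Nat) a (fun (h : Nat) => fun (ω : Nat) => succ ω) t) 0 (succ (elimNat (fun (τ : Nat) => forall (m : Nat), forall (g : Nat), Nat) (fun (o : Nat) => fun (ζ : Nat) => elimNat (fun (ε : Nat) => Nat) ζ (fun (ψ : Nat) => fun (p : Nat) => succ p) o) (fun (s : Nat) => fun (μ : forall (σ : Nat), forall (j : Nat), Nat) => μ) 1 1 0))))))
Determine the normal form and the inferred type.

reduced normal form:
  6
type:
  Nat
observation: reduction starts at a beta-redex, and 13 normal-order steps reach the normal form.


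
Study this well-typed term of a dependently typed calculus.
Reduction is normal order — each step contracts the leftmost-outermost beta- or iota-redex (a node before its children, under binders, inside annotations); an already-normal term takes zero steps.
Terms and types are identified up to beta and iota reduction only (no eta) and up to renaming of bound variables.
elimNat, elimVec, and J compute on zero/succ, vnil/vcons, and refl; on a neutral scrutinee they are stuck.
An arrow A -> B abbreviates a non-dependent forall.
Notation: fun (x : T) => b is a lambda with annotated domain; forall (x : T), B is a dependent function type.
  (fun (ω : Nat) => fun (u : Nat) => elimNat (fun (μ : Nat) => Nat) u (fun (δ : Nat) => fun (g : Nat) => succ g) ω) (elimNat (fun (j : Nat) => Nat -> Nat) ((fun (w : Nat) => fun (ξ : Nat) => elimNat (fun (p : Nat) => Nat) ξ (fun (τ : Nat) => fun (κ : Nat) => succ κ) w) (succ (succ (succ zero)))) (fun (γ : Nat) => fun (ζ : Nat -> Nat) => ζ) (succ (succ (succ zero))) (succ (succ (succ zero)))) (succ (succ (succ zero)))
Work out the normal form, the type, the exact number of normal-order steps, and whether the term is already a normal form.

resulting normal form:
  succ (succ (succ (succ (succ (succ (succ (succ (succ zero))))))))
inferred type:
  Nat
steps to reach normal form (normal order): 43
already normal: no
first contracted redex: a beta-redex


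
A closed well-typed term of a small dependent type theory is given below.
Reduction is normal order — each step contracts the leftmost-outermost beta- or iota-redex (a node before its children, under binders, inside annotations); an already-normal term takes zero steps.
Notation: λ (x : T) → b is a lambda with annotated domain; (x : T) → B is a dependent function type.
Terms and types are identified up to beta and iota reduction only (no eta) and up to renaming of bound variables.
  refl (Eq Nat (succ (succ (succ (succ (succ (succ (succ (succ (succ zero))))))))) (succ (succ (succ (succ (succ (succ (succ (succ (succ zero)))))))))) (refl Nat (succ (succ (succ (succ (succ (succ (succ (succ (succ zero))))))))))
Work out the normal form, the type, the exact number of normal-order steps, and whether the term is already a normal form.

reduced normal form:
  refl (Eq Nat (succ (succ (succ (succ (succ (succ (succ (succ (succ zero))))))))) (succ (succ (succ (succ (succ (succ (succ (succ (succ zero)))))))))) (refl Nat (succ (succ (succ (succ (succ (succ (succ (succ (succ zero))))))))))
the term's type:
  Eq (Eq Nat (succ (succ (succ (succ (succ (succ (succ (succ (succ zero))))))))) (succ (succ (succ (succ (succ (succ (succ (succ (succ zero)))))))))) (refl Nat (succ (succ (succ (succ (succ (succ (succ (succ (succ zero)))))))))) (refl Nat (succ (succ (succ (succ (succ (succ (succ (succ (succ zero))))))))))
normal-order step count: 0
already normal: yes


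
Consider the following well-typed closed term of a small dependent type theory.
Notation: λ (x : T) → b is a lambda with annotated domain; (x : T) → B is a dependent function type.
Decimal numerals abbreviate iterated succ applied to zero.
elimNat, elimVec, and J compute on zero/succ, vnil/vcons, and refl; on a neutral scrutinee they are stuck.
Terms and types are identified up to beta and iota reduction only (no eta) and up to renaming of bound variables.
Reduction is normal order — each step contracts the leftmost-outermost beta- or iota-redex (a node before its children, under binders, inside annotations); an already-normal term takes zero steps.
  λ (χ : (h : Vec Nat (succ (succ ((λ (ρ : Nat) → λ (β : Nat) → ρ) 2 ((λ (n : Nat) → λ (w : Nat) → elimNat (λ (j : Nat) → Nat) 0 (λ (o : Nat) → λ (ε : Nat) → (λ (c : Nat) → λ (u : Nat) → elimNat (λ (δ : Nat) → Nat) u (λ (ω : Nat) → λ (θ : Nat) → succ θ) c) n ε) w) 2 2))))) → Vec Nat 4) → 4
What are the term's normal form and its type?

reduced normal form:
  λ (χ : (h : Vec Nat 4) → Vec Nat 4) → 4
type:
  (χ : (h : Vec Nat 4) → Vec Nat 4) → Nat


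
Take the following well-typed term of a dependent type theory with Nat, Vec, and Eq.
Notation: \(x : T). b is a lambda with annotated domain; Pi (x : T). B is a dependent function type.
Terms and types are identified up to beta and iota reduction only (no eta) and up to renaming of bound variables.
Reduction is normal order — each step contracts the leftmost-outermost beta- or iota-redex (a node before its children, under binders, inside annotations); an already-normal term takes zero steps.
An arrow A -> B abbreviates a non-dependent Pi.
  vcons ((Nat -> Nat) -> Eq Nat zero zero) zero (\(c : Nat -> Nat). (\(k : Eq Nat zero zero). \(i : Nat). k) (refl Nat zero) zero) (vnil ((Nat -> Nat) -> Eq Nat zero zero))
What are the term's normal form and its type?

resulting normal form:
  vcons ((Nat -> Nat) -> Eq Nat zero zero) zero (\(c : Nat -> Nat). refl Nat zero) (vnil ((Nat -> Nat) -> Eq Nat zero zero))
inferred type:
  Vec ((Nat -> Nat) -> Eq Nat zero zero) (succ zero)
observation: reduction starts at a beta-redex, and 2 normal-order steps reach the normal form.


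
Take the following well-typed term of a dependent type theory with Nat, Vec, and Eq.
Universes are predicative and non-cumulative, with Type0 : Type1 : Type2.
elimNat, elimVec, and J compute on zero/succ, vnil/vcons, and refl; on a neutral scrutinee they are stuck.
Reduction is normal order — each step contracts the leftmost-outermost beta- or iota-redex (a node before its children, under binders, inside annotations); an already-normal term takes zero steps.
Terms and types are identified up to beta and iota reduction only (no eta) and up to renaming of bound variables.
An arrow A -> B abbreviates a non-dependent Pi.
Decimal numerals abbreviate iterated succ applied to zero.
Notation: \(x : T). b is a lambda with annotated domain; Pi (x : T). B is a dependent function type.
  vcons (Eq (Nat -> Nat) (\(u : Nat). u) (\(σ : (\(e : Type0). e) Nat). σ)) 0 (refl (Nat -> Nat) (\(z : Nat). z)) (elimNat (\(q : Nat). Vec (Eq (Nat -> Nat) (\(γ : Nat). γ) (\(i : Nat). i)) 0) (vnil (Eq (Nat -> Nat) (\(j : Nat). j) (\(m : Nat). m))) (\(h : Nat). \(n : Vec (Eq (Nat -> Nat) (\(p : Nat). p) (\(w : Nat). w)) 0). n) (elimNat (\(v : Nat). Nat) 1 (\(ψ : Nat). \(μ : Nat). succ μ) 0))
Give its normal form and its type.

resulting normal form:
  vcons (Eq (Nat -> Nat) (\(u : Nat). u) (\(σ : Nat). σ)) 0 (refl (Nat -> Nat) (\(e : Nat). e)) (vnil (Eq (Nat -> Nat) (\(z : Nat). z) (\(q : Nat). q)))
type:
  Vec (Eq (Nat -> Nat) (\(u : Nat). u) (\(σ : Nat). σ)) 1


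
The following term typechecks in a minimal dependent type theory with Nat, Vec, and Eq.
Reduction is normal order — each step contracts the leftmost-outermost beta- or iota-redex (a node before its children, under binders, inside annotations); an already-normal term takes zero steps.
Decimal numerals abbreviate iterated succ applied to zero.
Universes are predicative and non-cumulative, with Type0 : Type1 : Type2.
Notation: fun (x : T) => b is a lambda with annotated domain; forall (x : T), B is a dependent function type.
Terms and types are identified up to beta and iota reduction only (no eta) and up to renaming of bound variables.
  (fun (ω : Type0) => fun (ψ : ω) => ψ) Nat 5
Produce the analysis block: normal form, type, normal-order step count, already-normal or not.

reduced normal form:
  5
the term's type:
  Nat
normal-order step count: 2
term was already normal: no
first redex: a beta-redex


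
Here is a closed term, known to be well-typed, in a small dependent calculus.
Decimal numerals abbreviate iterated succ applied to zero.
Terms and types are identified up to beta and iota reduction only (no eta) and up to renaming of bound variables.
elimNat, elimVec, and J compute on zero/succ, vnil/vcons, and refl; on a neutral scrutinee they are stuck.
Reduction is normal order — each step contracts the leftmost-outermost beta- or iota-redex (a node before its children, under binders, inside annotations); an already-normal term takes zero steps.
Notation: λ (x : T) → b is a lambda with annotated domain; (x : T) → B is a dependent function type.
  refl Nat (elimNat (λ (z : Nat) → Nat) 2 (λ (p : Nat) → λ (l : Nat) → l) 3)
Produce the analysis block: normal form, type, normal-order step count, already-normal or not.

resulting normal form:
  refl Nat 2
type:
  Eq Nat 2 2
steps to reach normal form (normal order): 10
term was already normal: no
first redex: an elimNat iota-redex


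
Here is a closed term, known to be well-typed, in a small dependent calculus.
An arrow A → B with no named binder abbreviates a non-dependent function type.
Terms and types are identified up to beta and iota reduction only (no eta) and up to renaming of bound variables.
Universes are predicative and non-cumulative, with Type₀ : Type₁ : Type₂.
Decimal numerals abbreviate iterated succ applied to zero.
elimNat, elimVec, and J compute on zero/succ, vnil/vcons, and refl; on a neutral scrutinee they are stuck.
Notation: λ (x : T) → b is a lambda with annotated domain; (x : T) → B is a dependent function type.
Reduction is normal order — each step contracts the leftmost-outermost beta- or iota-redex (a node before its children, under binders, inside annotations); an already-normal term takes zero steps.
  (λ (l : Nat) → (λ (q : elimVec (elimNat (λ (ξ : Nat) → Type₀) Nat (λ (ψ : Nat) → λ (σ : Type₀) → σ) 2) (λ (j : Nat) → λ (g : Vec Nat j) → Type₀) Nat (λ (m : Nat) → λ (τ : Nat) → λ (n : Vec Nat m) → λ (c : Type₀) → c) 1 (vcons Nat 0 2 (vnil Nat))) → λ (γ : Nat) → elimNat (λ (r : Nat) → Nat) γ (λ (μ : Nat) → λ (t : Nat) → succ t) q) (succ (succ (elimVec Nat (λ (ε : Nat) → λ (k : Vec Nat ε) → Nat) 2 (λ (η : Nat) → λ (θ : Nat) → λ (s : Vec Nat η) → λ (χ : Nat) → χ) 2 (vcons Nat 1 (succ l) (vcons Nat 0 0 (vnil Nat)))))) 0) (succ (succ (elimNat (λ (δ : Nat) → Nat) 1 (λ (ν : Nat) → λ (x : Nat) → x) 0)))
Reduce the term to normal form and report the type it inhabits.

reduced normal form:
  4
the term's type:
  Nat
observation: reduction starts at a beta-redex, and 27 normal-order steps reach the normal form.


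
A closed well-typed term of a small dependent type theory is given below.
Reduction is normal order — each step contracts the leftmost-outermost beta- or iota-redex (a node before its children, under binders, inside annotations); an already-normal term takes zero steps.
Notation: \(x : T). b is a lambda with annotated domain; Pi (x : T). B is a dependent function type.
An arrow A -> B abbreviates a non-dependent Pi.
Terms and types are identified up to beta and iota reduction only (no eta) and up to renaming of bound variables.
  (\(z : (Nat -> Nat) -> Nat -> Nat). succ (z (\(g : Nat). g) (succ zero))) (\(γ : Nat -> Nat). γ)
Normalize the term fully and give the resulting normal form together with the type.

reduced normal form:
  succ (succ zero)
inferred type:
  Nat


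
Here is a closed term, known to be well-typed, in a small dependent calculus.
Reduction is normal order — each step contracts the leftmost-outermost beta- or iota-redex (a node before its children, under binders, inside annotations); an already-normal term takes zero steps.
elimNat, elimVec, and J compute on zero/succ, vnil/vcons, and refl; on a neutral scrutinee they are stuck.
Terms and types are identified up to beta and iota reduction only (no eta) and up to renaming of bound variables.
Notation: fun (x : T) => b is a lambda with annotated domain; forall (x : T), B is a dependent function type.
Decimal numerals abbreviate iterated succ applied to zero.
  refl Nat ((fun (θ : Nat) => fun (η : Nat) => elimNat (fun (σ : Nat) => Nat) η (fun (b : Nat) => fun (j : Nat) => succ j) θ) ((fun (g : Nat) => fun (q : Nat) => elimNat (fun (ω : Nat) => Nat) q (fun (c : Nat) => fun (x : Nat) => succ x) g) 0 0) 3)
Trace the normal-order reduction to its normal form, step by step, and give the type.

normal-order reduction sequence:
  refl Nat ((fun (θ : Nat) => fun (η : Nat) => elimNat (fun (σ : Nat) => Nat) η (fun (b : Nat) => fun (j : Nat) => succ j) θ) ((fun (g : Nat) => fun (q : Nat) => elimNat (fun (ω : Nat) => Nat) q (fun (c : Nat) => fun (x : Nat) => succ x) g) 0 0) 3)
  ~> refl Nat ((fun (θ : Nat) => elimNat (fun (η : Nat) => Nat) θ (fun (σ : Nat) => fun (b : Nat) => succ b) ((fun (j : Nat) => fun (g : Nat) => elimNat (fun (q : Nat) => Nat) g (fun (ω : Nat) => fun (c : Nat) => succ c) j) 0 0)) 3)
  ~> refl Nat (elimNat (fun (θ : Nat) => Nat) 3 (fun (η : Nat) => fun (σ : Nat) => succ σ) ((fun (b : Nat) => fun (j : Nat) => elimNat (fun (g : Nat) => Nat) j (fun (q : Nat) => fun (ω : Nat) => succ ω) b) 0 0))
  ~> refl Nat (elimNat (fun (θ : Nat) => Nat) 3 (fun (η : Nat) => fun (σ : Nat) => succ σ) ((fun (b : Nat) => elimNat (fun (j : Nat) => Nat) b (fun (g : Nat) => fun (q : Nat) => succ q) 0) 0))
  ~> refl Nat (elimNat (fun (θ : Nat) => Nat) 3 (fun (η : Nat) => fun (σ : Nat) => succ σ) (elimNat (fun (b : Nat) => Nat) 0 (fun (j : Nat) => fun (g : Nat) => succ g) 0))
  ~> refl Nat (elimNat (fun (θ : Nat) => Nat) 3 (fun (η : Nat) => fun (σ : Nat) => succ σ) 0)
  ~> refl Nat 3
inferred type:
  Eq Nat 3 3


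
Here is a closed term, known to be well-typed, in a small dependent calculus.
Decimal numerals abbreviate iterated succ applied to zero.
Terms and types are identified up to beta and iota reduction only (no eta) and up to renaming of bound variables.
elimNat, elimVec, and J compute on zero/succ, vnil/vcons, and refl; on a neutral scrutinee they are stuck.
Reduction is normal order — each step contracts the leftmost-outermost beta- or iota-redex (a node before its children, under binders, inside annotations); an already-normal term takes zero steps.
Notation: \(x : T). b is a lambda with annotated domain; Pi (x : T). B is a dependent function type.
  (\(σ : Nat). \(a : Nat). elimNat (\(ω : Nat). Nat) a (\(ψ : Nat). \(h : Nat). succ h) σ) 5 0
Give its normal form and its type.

reduced normal form:
  5
the term's type:
  Nat
observation: normalization takes exactly 18 steps under the normal-order strategy.


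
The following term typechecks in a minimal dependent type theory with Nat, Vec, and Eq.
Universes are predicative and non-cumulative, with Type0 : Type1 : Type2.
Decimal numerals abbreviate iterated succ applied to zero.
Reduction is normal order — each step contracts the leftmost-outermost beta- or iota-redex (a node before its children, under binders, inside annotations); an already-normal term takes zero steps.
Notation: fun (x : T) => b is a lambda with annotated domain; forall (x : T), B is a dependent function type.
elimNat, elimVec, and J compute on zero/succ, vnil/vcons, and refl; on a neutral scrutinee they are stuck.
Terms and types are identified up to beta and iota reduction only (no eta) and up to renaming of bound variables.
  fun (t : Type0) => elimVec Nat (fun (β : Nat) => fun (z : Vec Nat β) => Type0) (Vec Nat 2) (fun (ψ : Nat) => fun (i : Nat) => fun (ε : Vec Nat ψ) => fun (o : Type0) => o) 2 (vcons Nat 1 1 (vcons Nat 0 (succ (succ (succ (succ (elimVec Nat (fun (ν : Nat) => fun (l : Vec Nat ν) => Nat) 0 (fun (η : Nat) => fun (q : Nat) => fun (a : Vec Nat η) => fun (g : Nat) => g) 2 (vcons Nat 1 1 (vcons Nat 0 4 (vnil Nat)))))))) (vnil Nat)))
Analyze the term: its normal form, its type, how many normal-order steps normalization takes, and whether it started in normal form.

resulting normal form:
  fun (t : Type0) => Vec Nat 2
type:
  forall (t : Type0), Type0
steps to reach normal form (normal order): 11
term was already normal: no
first contracted redex: an elimVec iota-redex


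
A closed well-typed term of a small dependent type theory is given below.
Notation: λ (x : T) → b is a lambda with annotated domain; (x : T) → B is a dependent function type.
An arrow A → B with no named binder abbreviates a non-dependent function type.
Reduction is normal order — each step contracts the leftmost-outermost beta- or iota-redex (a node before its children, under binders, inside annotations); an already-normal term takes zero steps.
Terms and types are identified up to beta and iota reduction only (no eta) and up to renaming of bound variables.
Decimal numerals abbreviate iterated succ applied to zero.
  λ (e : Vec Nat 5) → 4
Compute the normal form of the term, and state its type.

resulting normal form:
  λ (e : Vec Nat 5) → 4
the term's type:
  Vec Nat 5 → Nat
observation: the term is already in normal form.


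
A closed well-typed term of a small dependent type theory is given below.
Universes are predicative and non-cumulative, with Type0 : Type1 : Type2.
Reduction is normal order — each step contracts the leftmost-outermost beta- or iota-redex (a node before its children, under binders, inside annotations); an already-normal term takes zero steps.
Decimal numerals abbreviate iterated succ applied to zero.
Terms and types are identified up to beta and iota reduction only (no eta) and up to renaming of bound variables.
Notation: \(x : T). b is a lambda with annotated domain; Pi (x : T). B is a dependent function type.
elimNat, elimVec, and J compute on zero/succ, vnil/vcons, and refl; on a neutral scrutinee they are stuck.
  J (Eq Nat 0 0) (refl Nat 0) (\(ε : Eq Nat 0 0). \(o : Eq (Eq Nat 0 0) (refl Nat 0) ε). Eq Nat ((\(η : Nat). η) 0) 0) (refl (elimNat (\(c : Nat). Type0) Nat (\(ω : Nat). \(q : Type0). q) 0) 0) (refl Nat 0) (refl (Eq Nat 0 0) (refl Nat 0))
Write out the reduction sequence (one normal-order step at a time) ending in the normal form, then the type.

normal-order reduction:
  J (Eq Nat 0 0) (refl Nat 0) (\(ε : Eq Nat 0 0). \(o : Eq (Eq Nat 0 0) (refl Nat 0) ε). Eq Nat ((\(η : Nat). η) 0) 0) (refl (elimNat (\(c : Nat). Type0) Nat (\(ω : Nat). \(q : Type0). q) 0) 0) (refl Nat 0) (refl (Eq Nat 0 0) (refl Nat 0))
  ~> refl (elimNat (\(ε : Nat). Type0) Nat (\(o : Nat). \(η : Type0). η) 0) 0
  ~> refl Nat 0
the term's type:
  Eq Nat 0 0


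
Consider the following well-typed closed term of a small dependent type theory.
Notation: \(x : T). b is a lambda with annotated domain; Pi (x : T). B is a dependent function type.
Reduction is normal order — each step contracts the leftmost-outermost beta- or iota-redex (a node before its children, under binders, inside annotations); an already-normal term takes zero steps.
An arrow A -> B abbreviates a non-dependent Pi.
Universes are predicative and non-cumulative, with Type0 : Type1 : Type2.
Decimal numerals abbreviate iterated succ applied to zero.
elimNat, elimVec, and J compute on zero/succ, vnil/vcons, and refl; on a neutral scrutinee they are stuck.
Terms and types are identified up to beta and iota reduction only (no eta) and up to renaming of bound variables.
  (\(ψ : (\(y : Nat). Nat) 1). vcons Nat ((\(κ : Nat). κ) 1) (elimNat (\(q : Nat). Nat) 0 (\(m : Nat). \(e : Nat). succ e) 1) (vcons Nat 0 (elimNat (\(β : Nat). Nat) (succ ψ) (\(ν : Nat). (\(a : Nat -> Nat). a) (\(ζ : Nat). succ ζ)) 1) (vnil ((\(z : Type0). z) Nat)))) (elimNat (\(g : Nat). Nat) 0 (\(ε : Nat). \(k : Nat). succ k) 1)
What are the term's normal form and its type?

reduced normal form:
  vcons Nat 1 1 (vcons Nat 0 3 (vnil Nat))
type:
  Vec Nat 2
observation: the leftmost-outermost redex is a beta-redex, and normalization takes 16 steps.


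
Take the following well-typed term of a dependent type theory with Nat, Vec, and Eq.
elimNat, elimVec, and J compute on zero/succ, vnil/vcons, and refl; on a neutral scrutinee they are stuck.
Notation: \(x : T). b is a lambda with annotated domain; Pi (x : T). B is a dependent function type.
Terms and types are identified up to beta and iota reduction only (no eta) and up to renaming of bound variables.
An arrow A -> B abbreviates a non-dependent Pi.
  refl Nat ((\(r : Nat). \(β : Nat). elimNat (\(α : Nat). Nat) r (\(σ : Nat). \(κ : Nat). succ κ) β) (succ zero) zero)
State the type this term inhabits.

inferred type:
  Eq Nat (succ zero) (succ zero)


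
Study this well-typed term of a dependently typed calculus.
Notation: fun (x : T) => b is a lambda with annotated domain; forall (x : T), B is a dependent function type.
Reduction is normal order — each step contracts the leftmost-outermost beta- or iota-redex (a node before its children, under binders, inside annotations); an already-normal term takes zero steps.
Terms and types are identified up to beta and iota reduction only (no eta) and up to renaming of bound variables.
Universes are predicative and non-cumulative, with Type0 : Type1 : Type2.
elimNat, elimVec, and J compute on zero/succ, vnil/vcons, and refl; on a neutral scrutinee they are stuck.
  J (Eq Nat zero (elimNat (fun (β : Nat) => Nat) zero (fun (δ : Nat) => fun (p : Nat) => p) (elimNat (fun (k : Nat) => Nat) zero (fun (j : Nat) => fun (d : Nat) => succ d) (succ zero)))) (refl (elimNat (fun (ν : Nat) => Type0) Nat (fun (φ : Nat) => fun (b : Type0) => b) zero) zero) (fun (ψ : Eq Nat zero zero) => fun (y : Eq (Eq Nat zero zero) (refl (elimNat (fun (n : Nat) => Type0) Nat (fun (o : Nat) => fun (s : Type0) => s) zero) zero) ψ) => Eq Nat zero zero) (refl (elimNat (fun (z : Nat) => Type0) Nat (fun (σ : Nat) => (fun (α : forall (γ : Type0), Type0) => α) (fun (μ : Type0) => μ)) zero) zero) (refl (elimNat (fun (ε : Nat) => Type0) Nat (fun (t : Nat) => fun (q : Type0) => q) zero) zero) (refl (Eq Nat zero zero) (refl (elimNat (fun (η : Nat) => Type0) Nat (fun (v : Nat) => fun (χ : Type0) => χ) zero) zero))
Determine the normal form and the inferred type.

normal form:
  refl Nat zero
inferred type:
  Eq Nat zero zero
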